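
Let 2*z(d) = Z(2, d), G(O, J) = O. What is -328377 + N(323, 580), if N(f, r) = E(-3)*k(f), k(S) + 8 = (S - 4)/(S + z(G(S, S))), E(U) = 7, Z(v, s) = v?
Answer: -106410059/324 ≈ -3.2843e+5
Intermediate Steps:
z(d) = 1 (z(d) = (½)*2 = 1)
k(S) = -8 + (-4 + S)/(1 + S) (k(S) = -8 + (S - 4)/(S + 1) = -8 + (-4 + S)/(1 + S))
N(f, r) = 7*(-12 - 7*f)/(1 + f) (N(f, r) = 7*((-12 - 7*f)/(1 + f)) = 7*(-12 - 7*f)/(1 + f))
-328377 + N(323, 580) = -328377 + 7*(-12 - 7*323)/(1 + 323) = -328377 + 7*(-12 - 2261)/324 = -328377 + 7*(1/324)*(-2273) = -328377 - 15911/324 = -106410059/324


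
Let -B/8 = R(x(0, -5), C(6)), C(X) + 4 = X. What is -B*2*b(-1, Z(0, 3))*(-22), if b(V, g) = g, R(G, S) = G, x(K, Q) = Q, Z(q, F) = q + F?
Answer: 5280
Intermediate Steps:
C(X) = -4 + X
Z(q, F) = F + q
B = 40 (B = -8*(-5) = 40)
-B*2*b(-1, Z(0, 3))*(-22) = -40*2*(3 + 0)*(-22) = -80*3*(-22) = -1*240*(-22) = -240*(-22) = 5280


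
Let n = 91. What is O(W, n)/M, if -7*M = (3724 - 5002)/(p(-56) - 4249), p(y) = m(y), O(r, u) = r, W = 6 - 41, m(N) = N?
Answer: 351575/426 ≈ 825.29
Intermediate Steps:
W = -35
p(y) = y
M = -426/10045 (M = -(3724 - 5002)/(7*(-56 - 4249)) = -(-1278)/(7*(-4305)) = -(-1278)*(-1)/(7*4305) = -⅐*426/1435 = -426/10045 ≈ -0.042409)
O(W, n)/M = -35/(-426/10045) = -35*(-10045/426) = 351575/426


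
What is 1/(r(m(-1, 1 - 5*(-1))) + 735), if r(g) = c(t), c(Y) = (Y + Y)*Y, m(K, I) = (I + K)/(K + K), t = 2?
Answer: 1/743 ≈ 0.0013459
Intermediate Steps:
m(K, I) = (I + K)/(2*K) (m(K, I) = (I + K)/((2*K)) = (I + K)*(1/(2*K)) = (I + K)/(2*K))
c(Y) = 2*Y**2 (c(Y) = (2*Y)*Y = 2*Y**2)
r(g) = 8 (r(g) = 2*2**2 = 2*4 = 8)
1/(r(m(-1, 1 - 5*(-1))) + 735) = 1/(8 + 735) = 1/743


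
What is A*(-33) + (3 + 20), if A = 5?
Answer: -142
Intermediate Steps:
A*(-33) + (3 + 20) = 5*(-33) + (3 + 20) = -165 + 23 = -142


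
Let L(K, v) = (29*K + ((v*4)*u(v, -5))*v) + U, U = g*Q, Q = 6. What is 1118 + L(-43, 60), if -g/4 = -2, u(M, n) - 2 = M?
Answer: 892719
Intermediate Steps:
u(M, n) = 2 + M
g = 8 (g = -4*(-2) = 8)
U = 48 (U = 8*6 = 48)
L(K, v) = 48 + 29*K + 4*v**2*(2 + v) (L(K, v) = (29*K + ((v*4)*(2 + v))*v) + 48 = (29*K + ((4*v)*(2 + v))*v) + 48 = (29*K + (4*v*(2 + v))*v) + 48 = (29*K + 4*v**2*(2 + v)) + 48 = 48 + 29*K + 4*v**2*(2 + v))
1118 + L(-43, 60) = 1118 + (48 + 29*(-43) + 4*60**2*(2 + 60)) = 1118 + (48 - 1247 + 4*3600*62) = 1118 + (48 - 1247 + 892800) = 1118 + 891601 = 892719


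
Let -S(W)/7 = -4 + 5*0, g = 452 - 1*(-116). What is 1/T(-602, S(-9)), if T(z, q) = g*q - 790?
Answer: 1/15114 ≈ 6.6164e-5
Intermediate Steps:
g = 568 (g = 452 + 116 = 568)
S(W) = 28 (S(W) = -7*(-4 + 5*0) = -7*(-4 + 0) = -7*(-4) = 28)
T(z, q) = -790 + 568*q (T(z, q) = 568*q - 790 = -790 + 568*q)
1/T(-602, S(-9)) = 1/(-790 + 568*28) = 1/(-790 + 15904) = 1/15114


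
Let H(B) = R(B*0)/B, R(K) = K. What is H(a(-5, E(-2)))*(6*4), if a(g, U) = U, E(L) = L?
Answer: 0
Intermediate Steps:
H(B) = 0 (H(B) = (B*0)/B = 0/B = 0)
H(a(-5, E(-2)))*(6*4) = 0*(6*4) = 0*24 = 0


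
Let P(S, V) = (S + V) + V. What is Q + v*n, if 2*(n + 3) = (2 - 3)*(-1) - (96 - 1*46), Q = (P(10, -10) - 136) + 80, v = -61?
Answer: 3223/2 ≈ 1611.5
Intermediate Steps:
P(S, V) = S + 2*V
Q = -66 (Q = ((10 + 2*(-10)) - 136) + 80 = ((10 - 20) - 136) + 80 = (-10 - 136) + 80 = -146 + 80 = -66)
n = -55/2 (n = -3 + ((2 - 3)*(-1) - (96 - 1*46))/2 = -3 + (-1*(-1) - (96 - 46))/2 = -3 + (1 - 1*50)/2 = -3 + (1 - 50)/2 = -3 + (½)*(-49) = -3 - 49/2 = -55/2 ≈ -27.500)
Q + v*n = -66 - 61*(-55/2) = -66 + 3355/2 = 3223/2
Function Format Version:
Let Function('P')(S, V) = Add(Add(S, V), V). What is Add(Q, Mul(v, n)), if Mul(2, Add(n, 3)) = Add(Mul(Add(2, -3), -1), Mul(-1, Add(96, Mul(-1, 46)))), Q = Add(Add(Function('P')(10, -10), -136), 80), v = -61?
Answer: Rational(3223, 2) ≈ 1611.5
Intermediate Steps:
Function('P')(S, V) = Add(S, Mul(2, V))
Q = -66 (Q = Add(Add(Add(10, Mul(2, -10)), -136), 80) = Add(Add(Add(10, -20), -136), 80) = Add(Add(-10, -136), 80) = Add(-146, 80) = -66)
n = Rational(-55, 2) (n = Add(-3, Mul(Rational(1, 2), Add(Mul(Add(2, -3), -1), Mul(-1, Add(96, Mul(-1, 46)))))) = Add(-3, Mul(Rational(1, 2), Add(Mul(-1, -1), Mul(-1, Add(96, -46))))) = Add(-3, Mul(Rational(1, 2), Add(1, Mul(-1, 50)))) = Add(-3, Mul(Rational(1, 2), Add(1, -50))) = Add(-3, Mul(Rational(1, 2), -49)) = Add(-3, Rational(-49, 2)) = Rational(-55, 2) ≈ -27.500)
Add(Q, Mul(v, n)) = Add(-66, Mul(-61, Rational(-55, 2))) = Add(-66, Rational(3355, 2)) = Rational(3223, 2)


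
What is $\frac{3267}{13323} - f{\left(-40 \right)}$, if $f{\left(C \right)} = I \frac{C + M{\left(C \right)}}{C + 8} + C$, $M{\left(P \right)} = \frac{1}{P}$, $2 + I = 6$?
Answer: $\frac{50083239}{1421120} \approx 35.242$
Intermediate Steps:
$I = 4$ ($I = -2 + 6 = 4$)
$f{\left(C \right)} = C + \frac{4 \left(C + \frac{1}{C}\right)}{8 + C}$ ($f{\left(C \right)} = 4 \frac{C + \frac{1}{C}}{C + 8} + C = 4 \frac{C + \frac{1}{C}}{8 + C} + C = \frac{4 \left(C + \frac{1}{C}\right)}{8 + C} + C = C + \frac{4 \left(C + \frac{1}{C}\right)}{8 + C}$)
$\frac{3267}{13323} - f{\left(-40 \right)} = \frac{3267}{13323} - \frac{4 + \left(-40\right)^{2} \left(12 - 40\right)}{\left(-40\right) \left(8 - 40\right)} = 3267 \cdot \frac{1}{13323} - - \frac{4 + 1600 \left(-28\right)}{40 \left(-32\right)} = \frac{1089}{4441} - \left(- \frac{1}{40}\right) \left(- \frac{1}{32}\right) \left(4 - 44800\right) = \frac{1089}{4441} - \left(- \frac{1}{40}\right) \left(- \frac{1}{32}\right) \left(-44796\right) = \frac{1089}{4441} - - \frac{11199}{320} = \frac{1089}{4441} + \frac{11199}{320} = \frac{50083239}{1421120}$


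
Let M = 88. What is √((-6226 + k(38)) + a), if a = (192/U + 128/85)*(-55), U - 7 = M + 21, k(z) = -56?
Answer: I*√1569089834/493 ≈ 80.348*I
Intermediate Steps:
U = 116 (U = 7 + (88 + 21) = 7 + 109 = 116)
a = -85712/493 (a = (192/116 + 128/85)*(-55) = (192*(1/116) + 128*(1/85))*(-55) = (48/29 + 128/85)*(-55) = (7792/2465)*(-55) = -85712/493 ≈ -173.86)
√((-6226 + k(38)) + a) = √((-6226 - 56) - 85712/493) = √(-6282 - 85712/493) = √(-3182738/493) = I*√1569089834/493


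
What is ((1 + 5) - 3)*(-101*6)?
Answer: -1818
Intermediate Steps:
((1 + 5) - 3)*(-101*6) = (6 - 3)*(-606) = 3*(-606) = -1818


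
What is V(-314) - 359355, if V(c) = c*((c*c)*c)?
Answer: 9720811861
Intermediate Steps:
V(c) = c**4 (V(c) = c*(c**2*c) = c*c**3 = c**4)
V(-314) - 359355 = (-314)**4 - 359355 = 9721171216 - 359355 = 9720811861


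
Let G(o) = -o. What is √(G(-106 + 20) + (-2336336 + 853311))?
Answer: 3*I*√164771 ≈ 1217.8*I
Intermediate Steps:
√(G(-106 + 20) + (-2336336 + 853311)) = √(-(-106 + 20) + (-2336336 + 853311)) = √(-1*(-86) - 1483025) = √(86 - 1483025) = √(-1482939) = 3*I*√164771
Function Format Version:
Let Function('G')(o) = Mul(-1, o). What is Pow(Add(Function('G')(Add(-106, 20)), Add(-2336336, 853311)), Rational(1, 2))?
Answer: Mul(3, I, Pow(164771, Rational(1, 2))) ≈ Mul(1217.8, I)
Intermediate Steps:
Pow(Add(Function('G')(Add(-106, 20)), Add(-2336336, 853311)), Rational(1, 2)) = Pow(Add(Mul(-1, Add(-106, 20)), Add(-2336336, 853311)), Rational(1, 2)) = Pow(Add(Mul(-1, -86), -1483025), Rational(1, 2)) = Pow(Add(86, -1483025), Rational(1, 2)) = Pow(-1482939, Rational(1, 2)) = Mul(3, I, Pow(164771, Rational(1, 2)))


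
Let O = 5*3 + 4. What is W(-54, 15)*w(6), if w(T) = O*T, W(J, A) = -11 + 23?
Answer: 1368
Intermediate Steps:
O = 19 (O = 15 + 4 = 19)
W(J, A) = 12
w(T) = 19*T
W(-54, 15)*w(6) = 12*(19*6) = 12*114 = 1368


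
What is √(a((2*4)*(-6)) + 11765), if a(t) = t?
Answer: √11717 ≈ 108.25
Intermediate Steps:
√(a((2*4)*(-6)) + 11765) = √((2*4)*(-6) + 11765) = √(8*(-6) + 11765) = √(-48 + 11765) = √11717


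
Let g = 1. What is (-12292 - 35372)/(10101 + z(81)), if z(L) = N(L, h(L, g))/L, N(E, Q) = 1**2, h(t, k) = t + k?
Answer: -1930392/409091 ≈ -4.7187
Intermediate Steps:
h(t, k) = k + t
N(E, Q) = 1
z(L) = 1/L
(-12292 - 35372)/(10101 + z(81)) = (-12292 - 35372)/(10101 + 1/81) = -47664/(10101 + 1/81) = -47664/818182/81 = -47664*81/818182 = -1930392/409091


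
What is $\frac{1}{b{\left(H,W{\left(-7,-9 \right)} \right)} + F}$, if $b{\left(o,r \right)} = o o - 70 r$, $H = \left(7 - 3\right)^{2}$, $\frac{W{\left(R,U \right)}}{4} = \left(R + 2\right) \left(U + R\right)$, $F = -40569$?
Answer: $- \frac{1}{62713} \approx -1.5946 \cdot 10^{-5}$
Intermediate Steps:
$W{\left(R,U \right)} = 4 \left(2 + R\right) \left(R + U\right)$ ($W{\left(R,U \right)} = 4 \left(R + 2\right) \left(U + R\right) = 4 \left(2 + R\right) \left(R + U\right)$)
$H = 16$ ($H = 4^{2} = 16$)
$b{\left(o,r \right)} = o^{2} - 70 r$
$\frac{1}{b{\left(H,W{\left(-7,-9 \right)} \right)} + F} = \frac{1}{\left(16^{2} - 70 \left(4 \left(-7\right)^{2} + 8 \left(-7\right) + 8 \left(-9\right) + 4 \left(-7\right) \left(-9\right)\right)\right) - 40569} = \frac{1}{\left(256 - 70 \left(4 \cdot 49 - 56 - 72 + 252\right)\right) - 40569} = \frac{1}{\left(256 - 70 \left(196 - 56 - 72 + 252\right)\right) - 40569} = \frac{1}{\left(256 - 22400\right) - 40569} = \frac{1}{-22144 - 40569} = \frac{1}{-62713} = - \frac{1}{62713}$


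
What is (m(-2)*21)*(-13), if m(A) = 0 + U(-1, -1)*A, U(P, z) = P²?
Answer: 546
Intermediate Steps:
m(A) = A (m(A) = 0 + (-1)²*A = 0 + 1*A = 0 + A = A)
(m(-2)*21)*(-13) = -2*21*(-13) = -42*(-13) = 546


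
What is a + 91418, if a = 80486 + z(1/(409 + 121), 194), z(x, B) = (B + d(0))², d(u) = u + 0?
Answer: 209540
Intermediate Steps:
d(u) = u
z(x, B) = B² (z(x, B) = (B + 0)² = B²)
a = 118122 (a = 80486 + 194² = 80486 + 37636 = 118122)
a + 91418 = 118122 + 91418 = 209540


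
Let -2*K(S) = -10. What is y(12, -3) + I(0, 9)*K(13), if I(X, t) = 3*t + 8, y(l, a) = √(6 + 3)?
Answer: 178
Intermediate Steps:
y(l, a) = 3 (y(l, a) = √9 = 3)
K(S) = 5 (K(S) = -½*(-10) = 5)
I(X, t) = 8 + 3*t
y(12, -3) + I(0, 9)*K(13) = 3 + (8 + 3*9)*5 = 3 + (8 + 27)*5 = 3 + 35*5 = 3 + 175 = 178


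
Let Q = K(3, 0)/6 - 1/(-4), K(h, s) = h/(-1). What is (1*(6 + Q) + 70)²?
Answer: 91809/16 ≈ 5738.1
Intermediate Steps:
K(h, s) = -h (K(h, s) = h*(-1) = -h)
Q = -¼ (Q = -1*3/6 - 1/(-4) = -3*⅙ - 1*(-¼) = -½ + ¼ = -¼ ≈ -0.25000)
(1*(6 + Q) + 70)² = (1*(6 - ¼) + 70)² = (1*(23/4) + 70)² = (23/4 + 70)² = (303/4)² = 91809/16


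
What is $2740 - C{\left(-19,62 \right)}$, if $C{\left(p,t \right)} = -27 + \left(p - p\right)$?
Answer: $2767$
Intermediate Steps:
$C{\left(p,t \right)} = -27$ ($C{\left(p,t \right)} = -27 + 0 = -27$)
$2740 - C{\left(-19,62 \right)} = 2740 - -27 = 2740 + 27 = 2767$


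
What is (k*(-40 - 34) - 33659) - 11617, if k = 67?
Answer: -50234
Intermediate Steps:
(k*(-40 - 34) - 33659) - 11617 = (67*(-40 - 34) - 33659) - 11617 = (67*(-74) - 33659) - 11617 = (-4958 - 33659) - 11617 = -38617 - 11617 = -50234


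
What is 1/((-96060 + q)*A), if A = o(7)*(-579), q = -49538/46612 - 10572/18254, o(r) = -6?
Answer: -106356931/35493237623326563 ≈ -2.9965e-9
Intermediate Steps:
q = -349262179/212713862 (q = -49538*1/46612 - 10572*1/18254 = -24769/23306 - 5286/9127 = -349262179/212713862 ≈ -1.6419)
A = 3474 (A = -6*(-579) = 3474)
1/((-96060 + q)*A) = 1/(-96060 - 349262179/212713862*3474) = (1/3474)/(-20433642845899/212713862) = -212713862/20433642845899*1/3474 = -106356931/35493237623326563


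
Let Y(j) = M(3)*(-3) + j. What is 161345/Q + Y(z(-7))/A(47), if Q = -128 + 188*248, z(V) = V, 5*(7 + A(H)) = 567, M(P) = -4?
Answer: 21749485/6183968 ≈ 3.5171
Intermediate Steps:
A(H) = 532/5 (A(H) = -7 + (⅕)*567 = -7 + 567/5 = 532/5)
Q = 46496 (Q = -128 + 46624 = 46496)
Y(j) = 12 + j (Y(j) = -4*(-3) + j = 12 + j)
161345/Q + Y(z(-7))/A(47) = 161345/46496 + (12 - 7)/(532/5) = 161345*(1/46496) + 5*(5/532) = 161345/46496 + 25/532 = 21749485/6183968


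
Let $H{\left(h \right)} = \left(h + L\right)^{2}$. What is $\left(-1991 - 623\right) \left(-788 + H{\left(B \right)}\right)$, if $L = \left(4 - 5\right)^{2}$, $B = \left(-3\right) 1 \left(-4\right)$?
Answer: $1618066$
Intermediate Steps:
$B = 12$ ($B = \left(-3\right) \left(-4\right) = 12$)
$L = 1$ ($L = \left(-1\right)^{2} = 1$)
$H{\left(h \right)} = \left(1 + h\right)^{2}$ ($H{\left(h \right)} = \left(h + 1\right)^{2} = \left(1 + h\right)^{2}$)
$\left(-1991 - 623\right) \left(-788 + H{\left(B \right)}\right) = \left(-1991 - 623\right) \left(-788 + \left(1 + 12\right)^{2}\right) = \left(-1991 - 623\right) \left(-788 + 13^{2}\right) = - 2614 \left(-788 + 169\right) = \left(-2614\right) \left(-619\right) = 1618066$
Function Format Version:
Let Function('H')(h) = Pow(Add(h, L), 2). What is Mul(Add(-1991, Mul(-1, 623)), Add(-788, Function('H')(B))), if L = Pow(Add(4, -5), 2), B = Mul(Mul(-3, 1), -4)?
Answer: 1618066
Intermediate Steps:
B = 12 (B = Mul(-3, -4) = 12)
L = 1 (L = Pow(-1, 2) = 1)
Function('H')(h) = Pow(Add(1, h), 2) (Function('H')(h) = Pow(Add(h, 1), 2) = Pow(Add(1, h), 2))
Mul(Add(-1991, Mul(-1, 623)), Add(-788, Function('H')(B))) = Mul(Add(-1991, Mul(-1, 623)), Add(-788, Pow(Add(1, 12), 2))) = Mul(Add(-1991, -623), Add(-788, Pow(13, 2))) = Mul(-2614, Add(-788, 169)) = Mul(-2614, -619) = 1618066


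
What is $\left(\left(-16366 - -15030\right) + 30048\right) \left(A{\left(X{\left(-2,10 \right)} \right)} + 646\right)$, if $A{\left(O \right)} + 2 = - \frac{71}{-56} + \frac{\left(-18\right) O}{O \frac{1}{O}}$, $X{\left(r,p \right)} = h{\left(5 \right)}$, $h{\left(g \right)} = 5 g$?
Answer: $\frac{39245715}{7} \approx 5.6065 \cdot 10^{6}$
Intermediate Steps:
$X{\left(r,p \right)} = 25$ ($X{\left(r,p \right)} = 5 \cdot 5 = 25$)
$A{\left(O \right)} = - \frac{41}{56} - 18 O$ ($A{\left(O \right)} = -2 + \left(- \frac{71}{-56} + \frac{\left(-18\right) O}{O \frac{1}{O}}\right) = -2 + \left(\left(-71\right) \left(- \frac{1}{56}\right) + \frac{\left(-18\right) O}{1}\right) = -2 + \left(\frac{71}{56} + - 18 O 1\right) = -2 - \left(- \frac{71}{56} + 18 O\right) = - \frac{41}{56} - 18 O$)
$\left(\left(-16366 - -15030\right) + 30048\right) \left(A{\left(X{\left(-2,10 \right)} \right)} + 646\right) = \left(\left(-16366 - -15030\right) + 30048\right) \left(\left(- \frac{41}{56} - 450\right) + 646\right) = \left(\left(-16366 + 15030\right) + 30048\right) \left(\left(- \frac{41}{56} - 450\right) + 646\right) = \left(-1336 + 30048\right) \left(- \frac{25241}{56} + 646\right) = 28712 \cdot \frac{10935}{56} = \frac{39245715}{7}$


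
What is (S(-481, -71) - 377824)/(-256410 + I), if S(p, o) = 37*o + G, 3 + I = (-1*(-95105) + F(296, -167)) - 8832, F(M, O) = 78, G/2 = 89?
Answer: 380273/170062 ≈ 2.2361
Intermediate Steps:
G = 178 (G = 2*89 = 178)
I = 86348 (I = -3 + ((-1*(-95105) + 78) - 8832) = -3 + ((95105 + 78) - 8832) = -3 + (95183 - 8832) = -3 + 86351 = 86348)
S(p, o) = 178 + 37*o (S(p, o) = 37*o + 178 = 178 + 37*o)
(S(-481, -71) - 377824)/(-256410 + I) = ((178 + 37*(-71)) - 377824)/(-256410 + 86348) = ((178 - 2627) - 377824)/(-170062) = (-2449 - 377824)*(-1/170062) = -380273*(-1/170062) = 380273/170062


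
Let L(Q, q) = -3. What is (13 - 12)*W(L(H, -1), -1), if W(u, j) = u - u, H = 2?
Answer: 0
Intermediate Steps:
W(u, j) = 0
(13 - 12)*W(L(H, -1), -1) = (13 - 12)*0 = 1*0 = 0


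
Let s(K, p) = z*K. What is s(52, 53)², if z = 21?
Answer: 1192464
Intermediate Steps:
s(K, p) = 21*K
s(52, 53)² = (21*52)² = 1092² = 1192464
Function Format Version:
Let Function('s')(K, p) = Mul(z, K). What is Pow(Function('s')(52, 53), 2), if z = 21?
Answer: 1192464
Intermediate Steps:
Function('s')(K, p) = Mul(21, K)
Pow(Function('s')(52, 53), 2) = Pow(Mul(21, 52), 2) = Pow(1092, 2) = 1192464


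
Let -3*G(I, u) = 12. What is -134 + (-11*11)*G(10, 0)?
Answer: 350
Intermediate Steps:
G(I, u) = -4 (G(I, u) = -1/3*12 = -4)
-134 + (-11*11)*G(10, 0) = -134 - 11*11*(-4) = -134 - 121*(-4) = -134 + 484 = 350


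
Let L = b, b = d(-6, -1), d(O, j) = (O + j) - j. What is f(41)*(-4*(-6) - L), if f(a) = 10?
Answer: 300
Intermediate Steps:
d(O, j) = O
b = -6
L = -6
f(41)*(-4*(-6) - L) = 10*(-4*(-6) - 1*(-6)) = 10*(24 + 6) = 10*30 = 300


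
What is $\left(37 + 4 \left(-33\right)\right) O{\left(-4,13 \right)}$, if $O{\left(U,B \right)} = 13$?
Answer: $-1235$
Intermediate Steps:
$\left(37 + 4 \left(-33\right)\right) O{\left(-4,13 \right)} = \left(37 + 4 \left(-33\right)\right) 13 = \left(37 - 132\right) 13 = \left(-95\right) 13 = -1235$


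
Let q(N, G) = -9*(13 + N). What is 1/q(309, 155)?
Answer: -1/2898 ≈ -0.00034507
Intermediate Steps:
q(N, G) = -117 - 9*N
1/q(309, 155) = 1/(-117 - 9*309) = 1/(-117 - 2781) = 1/(-2898) = -1/2898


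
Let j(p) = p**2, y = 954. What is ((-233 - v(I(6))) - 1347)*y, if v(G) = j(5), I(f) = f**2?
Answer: -1531170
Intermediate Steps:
v(G) = 25 (v(G) = 5**2 = 25)
((-233 - v(I(6))) - 1347)*y = ((-233 - 1*25) - 1347)*954 = ((-233 - 25) - 1347)*954 = (-258 - 1347)*954 = -1605*954 = -1531170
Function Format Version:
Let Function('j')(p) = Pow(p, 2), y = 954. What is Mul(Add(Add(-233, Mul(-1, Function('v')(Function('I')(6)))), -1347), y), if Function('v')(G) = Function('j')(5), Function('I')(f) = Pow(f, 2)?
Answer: -1531170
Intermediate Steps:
Function('v')(G) = 25 (Function('v')(G) = Pow(5, 2) = 25)
Mul(Add(Add(-233, Mul(-1, Function('v')(Function('I')(6)))), -1347), y) = Mul(Add(Add(-233, Mul(-1, 25)), -1347), 954) = Mul(Add(Add(-233, -25), -1347), 954) = Mul(Add(-258, -1347), 954) = Mul(-1605, 954) = -1531170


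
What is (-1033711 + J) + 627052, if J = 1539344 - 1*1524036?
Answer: -391351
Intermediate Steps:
J = 15308 (J = 1539344 - 1524036 = 15308)
(-1033711 + J) + 627052 = (-1033711 + 15308) + 627052 = -1018403 + 627052 = -391351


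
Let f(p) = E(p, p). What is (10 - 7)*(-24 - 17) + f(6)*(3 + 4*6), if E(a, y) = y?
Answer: 39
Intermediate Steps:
f(p) = p
(10 - 7)*(-24 - 17) + f(6)*(3 + 4*6) = (10 - 7)*(-24 - 17) + 6*(3 + 4*6) = 3*(-41) + 6*(3 + 24) = -123 + 6*27 = -123 + 162 = 39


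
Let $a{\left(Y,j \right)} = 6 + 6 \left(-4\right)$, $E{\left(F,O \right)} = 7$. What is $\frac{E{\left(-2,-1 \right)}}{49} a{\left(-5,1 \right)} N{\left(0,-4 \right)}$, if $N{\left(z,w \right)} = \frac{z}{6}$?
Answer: $0$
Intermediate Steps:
$a{\left(Y,j \right)} = -18$ ($a{\left(Y,j \right)} = 6 - 24 = -18$)
$N{\left(z,w \right)} = \frac{z}{6}$ ($N{\left(z,w \right)} = z \frac{1}{6} = \frac{z}{6}$)
$\frac{E{\left(-2,-1 \right)}}{49} a{\left(-5,1 \right)} N{\left(0,-4 \right)} = \frac{7}{49} \left(- 18 \cdot \frac{1}{6} \cdot 0\right) = 7 \cdot \frac{1}{49} \left(\left(-18\right) 0\right) = \frac{1}{7} \cdot 0 = 0$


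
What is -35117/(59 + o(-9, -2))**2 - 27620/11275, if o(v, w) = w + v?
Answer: -91916131/5195520 ≈ -17.691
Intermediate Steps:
o(v, w) = v + w
-35117/(59 + o(-9, -2))**2 - 27620/11275 = -35117/(59 + (-9 - 2))**2 - 27620/11275 = -35117/(59 - 11)**2 - 27620*1/11275 = -35117/(48**2) - 5524/2255 = -35117/2304 - 5524/2255 = -91916131/5195520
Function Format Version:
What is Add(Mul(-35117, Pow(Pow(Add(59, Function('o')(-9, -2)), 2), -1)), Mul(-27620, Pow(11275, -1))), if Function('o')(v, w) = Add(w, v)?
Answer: Rational(-91916131, 5195520) ≈ -17.691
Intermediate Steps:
Function('o')(v, w) = Add(v, w)
Add(Mul(-35117, Pow(Pow(Add(59, Function('o')(-9, -2)), 2), -1)), Mul(-27620, Pow(11275, -1))) = Add(Mul(-35117, Pow(Pow(Add(59, Add(-9, -2)), 2), -1)), Mul(-27620, Pow(11275, -1))) = Add(Mul(-35117, Pow(Pow(Add(59, -11), 2), -1)), Mul(-27620, Rational(1, 11275))) = Add(Mul(-35117, Pow(Pow(48, 2), -1)), Rational(-5524, 2255)) = Add(Mul(-35117, Pow(2304, -1)), Rational(-5524, 2255)) = Add(Mul(-35117, Rational(1, 2304)), Rational(-5524, 2255)) = Add(Rational(-35117, 2304), Rational(-5524, 2255)) = Rational(-91916131, 5195520)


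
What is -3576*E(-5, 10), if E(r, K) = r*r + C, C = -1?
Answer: -85824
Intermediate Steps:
E(r, K) = -1 + r² (E(r, K) = r*r - 1 = r² - 1 = -1 + r²)
-3576*E(-5, 10) = -3576*(-1 + (-5)²) = -3576*(-1 + 25) = -3576*24 = -85824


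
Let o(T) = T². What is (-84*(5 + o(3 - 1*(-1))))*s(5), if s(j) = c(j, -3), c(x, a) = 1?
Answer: -1764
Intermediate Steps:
s(j) = 1
(-84*(5 + o(3 - 1*(-1))))*s(5) = -84*(5 + (3 - 1*(-1))²)*1 = -84*(5 + (3 + 1)²)*1 = -84*(5 + 4²)*1 = -84*(5 + 16)*1 = -84*21*1 = -14*126*1 = -1764*1 = -1764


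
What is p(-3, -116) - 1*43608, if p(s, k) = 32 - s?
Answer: -43573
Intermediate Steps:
p(-3, -116) - 1*43608 = (32 - 1*(-3)) - 1*43608 = (32 + 3) - 43608 = 35 - 43608 = -43573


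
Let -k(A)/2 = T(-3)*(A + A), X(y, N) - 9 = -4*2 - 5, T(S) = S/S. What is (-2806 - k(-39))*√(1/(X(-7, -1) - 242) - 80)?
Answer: -1481*I*√4841526/123 ≈ -26494.0*I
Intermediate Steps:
T(S) = 1
X(y, N) = -4 (X(y, N) = 9 + (-4*2 - 5) = 9 + (-8 - 5) = 9 - 13 = -4)
k(A) = -4*A (k(A) = -2*(A + A) = -2*2*A = -4*A)
(-2806 - k(-39))*√(1/(X(-7, -1) - 242) - 80) = (-2806 - (-4)*(-39))*√(1/(-4 - 242) - 80) = (-2806 - 1*156)*√(1/(-246) - 80) = (-2806 - 156)*√(-1/246 - 80) = -1481*I*√4841526/123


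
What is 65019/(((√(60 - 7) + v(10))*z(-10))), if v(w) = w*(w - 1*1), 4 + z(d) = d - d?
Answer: -2925855/16094 + 65019*√53/32188 ≈ -167.09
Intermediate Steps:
z(d) = -4 (z(d) = -4 + (d - d) = -4 + 0 = -4)
v(w) = w*(-1 + w) (v(w) = w*(w - 1) = w*(-1 + w))
65019/(((√(60 - 7) + v(10))*z(-10))) = 65019/(((√(60 - 7) + 10*(-1 + 10))*(-4))) = 65019/(((√53 + 10*9)*(-4))) = 65019/(((√53 + 90)*(-4))) = 65019/(((90 + √53)*(-4))) = 65019/(-360 - 4*√53)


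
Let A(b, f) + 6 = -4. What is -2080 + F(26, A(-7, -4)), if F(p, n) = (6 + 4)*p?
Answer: -1820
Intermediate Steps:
A(b, f) = -10 (A(b, f) = -6 - 4 = -10)
F(p, n) = 10*p
-2080 + F(26, A(-7, -4)) = -2080 + 10*26 = -2080 + 260 = -1820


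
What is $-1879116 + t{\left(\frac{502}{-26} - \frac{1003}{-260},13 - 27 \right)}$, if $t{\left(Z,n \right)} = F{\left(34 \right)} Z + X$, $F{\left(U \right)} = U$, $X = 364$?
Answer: $- \frac{18792773}{10} \approx -1.8793 \cdot 10^{6}$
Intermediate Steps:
$t{\left(Z,n \right)} = 364 + 34 Z$ ($t{\left(Z,n \right)} = 34 Z + 364 = 364 + 34 Z$)
$-1879116 + t{\left(\frac{502}{-26} - \frac{1003}{-260},13 - 27 \right)} = -1879116 + \left(364 + 34 \left(\frac{502}{-26} - \frac{1003}{-260}\right)\right) = -1879116 + \left(364 + 34 \left(502 \left(- \frac{1}{26}\right) - - \frac{1003}{260}\right)\right) = -1879116 + \left(364 + 34 \left(- \frac{251}{13} + \frac{1003}{260}\right)\right) = -1879116 + \left(364 + 34 \left(- \frac{309}{20}\right)\right) = -1879116 + \left(364 - \frac{5253}{10}\right) = -1879116 - \frac{1613}{10} = - \frac{18792773}{10}$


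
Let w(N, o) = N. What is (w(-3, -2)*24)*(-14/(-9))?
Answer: -112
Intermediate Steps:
(w(-3, -2)*24)*(-14/(-9)) = (-3*24)*(-14/(-9)) = -(-1008)*(-1)/9 = -72*14/9 = -112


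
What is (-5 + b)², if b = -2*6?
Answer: 289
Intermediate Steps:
b = -12
(-5 + b)² = (-5 - 12)² = (-17)² = 289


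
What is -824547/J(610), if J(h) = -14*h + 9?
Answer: 824547/8531 ≈ 96.653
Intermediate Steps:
J(h) = 9 - 14*h
-824547/J(610) = -824547/(9 - 14*610) = -824547/(9 - 8540) = -824547/(-8531) = -824547*(-1/8531) = 824547/8531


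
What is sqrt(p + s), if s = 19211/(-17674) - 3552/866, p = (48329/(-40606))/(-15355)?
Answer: 3*I*sqrt(820361249244511169511376461405)/1192896561519865 ≈ 2.2778*I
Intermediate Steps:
p = 48329/623505130 (p = (48329*(-1/40606))*(-1/15355) = -48329/40606*(-1/15355) = 48329/623505130 ≈ 7.7512e-5)
s = -39707387/7652842 (s = 19211*(-1/17674) - 3552*1/866 = -19211/17674 - 1776/433 = -39707387/7652842 ≈ -5.1886)
sqrt(p + s) = sqrt(48329/623505130 - 39707387/7652842) = sqrt(-6189347409798573/1192896561519865) = 3*I*sqrt(820361249244511169511376461405)/1192896561519865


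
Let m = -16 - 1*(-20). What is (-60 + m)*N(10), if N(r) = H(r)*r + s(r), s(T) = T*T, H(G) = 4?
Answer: -7840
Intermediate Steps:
s(T) = T²
m = 4 (m = -16 + 20 = 4)
N(r) = r² + 4*r (N(r) = 4*r + r² = r² + 4*r)
(-60 + m)*N(10) = (-60 + 4)*(10*(4 + 10)) = -560*14 = -56*140 = -7840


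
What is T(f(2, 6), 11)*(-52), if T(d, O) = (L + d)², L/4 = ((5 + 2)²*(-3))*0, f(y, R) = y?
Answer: -208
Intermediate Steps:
L = 0 (L = 4*(((5 + 2)²*(-3))*0) = 4*((7²*(-3))*0) = 4*((49*(-3))*0) = 4*(-147*0) = 4*0 = 0)
T(d, O) = d² (T(d, O) = (0 + d)² = d²)
T(f(2, 6), 11)*(-52) = 2²*(-52) = 4*(-52) = -208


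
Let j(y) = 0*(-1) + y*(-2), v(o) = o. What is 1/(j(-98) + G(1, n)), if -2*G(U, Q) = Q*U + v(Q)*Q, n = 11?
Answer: 1/130 ≈ 0.0076923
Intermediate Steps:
j(y) = -2*y (j(y) = 0 - 2*y = -2*y)
G(U, Q) = -Q²/2 - Q*U/2 (G(U, Q) = -(Q*U + Q*Q)/2 = -(Q*U + Q²)/2 = -(Q² + Q*U)/2 = -Q²/2 - Q*U/2)
1/(j(-98) + G(1, n)) = 1/(-2*(-98) - ½*11*(11 + 1)) = 1/(196 - ½*11*12) = 1/(196 - 66) = 1/130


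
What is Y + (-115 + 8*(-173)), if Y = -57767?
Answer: -59266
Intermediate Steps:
Y + (-115 + 8*(-173)) = -57767 + (-115 + 8*(-173)) = -57767 + (-115 - 1384) = -57767 - 1499 = -59266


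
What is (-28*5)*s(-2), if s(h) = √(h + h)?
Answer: -280*I ≈ -280.0*I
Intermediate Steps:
s(h) = √2*√h (s(h) = √(2*h) = √2*√h)
(-28*5)*s(-2) = (-28*5)*(√2*√(-2)) = -140*√2*I*√2 = -280*I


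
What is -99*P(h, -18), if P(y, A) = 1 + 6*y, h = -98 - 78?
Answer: 104445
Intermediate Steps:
h = -176
-99*P(h, -18) = -99*(1 + 6*(-176)) = -99*(1 - 1056) = -99*(-1055) = 104445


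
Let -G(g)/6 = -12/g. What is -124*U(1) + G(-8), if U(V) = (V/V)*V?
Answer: -133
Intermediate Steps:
U(V) = V (U(V) = 1*V = V)
G(g) = 72/g (G(g) = -(-72)/g = 72/g)
-124*U(1) + G(-8) = -124*1 + 72/(-8) = -124 + 72*(-⅛) = -124 - 9 = -133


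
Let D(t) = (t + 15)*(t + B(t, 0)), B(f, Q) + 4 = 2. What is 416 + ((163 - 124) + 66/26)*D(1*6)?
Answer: 50768/13 ≈ 3905.2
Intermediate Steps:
B(f, Q) = -2 (B(f, Q) = -4 + 2 = -2)
D(t) = (-2 + t)*(15 + t) (D(t) = (t + 15)*(t - 2) = (15 + t)*(-2 + t) = (-2 + t)*(15 + t))
416 + ((163 - 124) + 66/26)*D(1*6) = 416 + ((163 - 124) + 66/26)*(-30 + (1*6)**2 + 13*(1*6)) = 416 + (39 + 66*(1/26))*(-30 + 6**2 + 13*6) = 416 + (39 + 33/13)*(-30 + 36 + 78) = 416 + (540/13)*84 = 416 + 45360/13 = 50768/13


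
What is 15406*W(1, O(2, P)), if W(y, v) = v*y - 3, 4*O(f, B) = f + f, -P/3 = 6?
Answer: -30812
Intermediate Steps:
P = -18 (P = -3*6 = -18)
O(f, B) = f/2 (O(f, B) = (f + f)/4 = (2*f)/4 = f/2)
W(y, v) = -3 + v*y
15406*W(1, O(2, P)) = 15406*(-3 + ((½)*2)*1) = 15406*(-3 + 1*1) = 15406*(-3 + 1) = 15406*(-2) = -30812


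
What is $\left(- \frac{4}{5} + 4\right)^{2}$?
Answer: $\frac{256}{25} \approx 10.24$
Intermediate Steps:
$\left(- \frac{4}{5} + 4\right)^{2} = \left(\frac{16}{5}\right)^{2} = \frac{256}{25}$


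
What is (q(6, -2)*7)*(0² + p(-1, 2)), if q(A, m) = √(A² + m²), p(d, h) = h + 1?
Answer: 42*√10 ≈ 132.82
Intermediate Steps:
p(d, h) = 1 + h
(q(6, -2)*7)*(0² + p(-1, 2)) = (√(6² + (-2)²)*7)*(0² + (1 + 2)) = (√(36 + 4)*7)*(0 + 3) = (√40*7)*3 = ((2*√10)*7)*3 = (14*√10)*3 = 42*√10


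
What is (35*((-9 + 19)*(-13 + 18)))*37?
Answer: 64750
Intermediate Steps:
(35*((-9 + 19)*(-13 + 18)))*37 = (35*(10*5))*37 = (35*50)*37 = 1750*37 = 64750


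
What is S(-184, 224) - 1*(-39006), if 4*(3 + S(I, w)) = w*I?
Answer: 28699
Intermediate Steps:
S(I, w) = -3 + I*w/4 (S(I, w) = -3 + (w*I)/4 = -3 + (I*w)/4 = -3 + I*w/4)
S(-184, 224) - 1*(-39006) = (-3 + (¼)*(-184)*224) - 1*(-39006) = (-3 - 10304) + 39006 = -10307 + 39006 = 28699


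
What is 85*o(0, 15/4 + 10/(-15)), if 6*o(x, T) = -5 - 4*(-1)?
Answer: -85/6 ≈ -14.167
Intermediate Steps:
o(x, T) = -⅙ (o(x, T) = (-5 - 4*(-1))/6 = (-5 + 4)/6 = (⅙)*(-1) = -⅙)
85*o(0, 15/4 + 10/(-15)) = 85*(-⅙) = -85/6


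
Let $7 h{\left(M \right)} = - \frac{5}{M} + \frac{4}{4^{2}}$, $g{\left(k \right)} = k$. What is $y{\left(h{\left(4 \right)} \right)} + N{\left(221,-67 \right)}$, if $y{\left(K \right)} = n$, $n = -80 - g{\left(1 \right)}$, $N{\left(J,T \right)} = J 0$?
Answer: $-81$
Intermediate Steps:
$N{\left(J,T \right)} = 0$
$h{\left(M \right)} = \frac{1}{28} - \frac{5}{7 M}$ ($h{\left(M \right)} = \frac{- \frac{5}{M} + \frac{4}{4^{2}}}{7} = \frac{- \frac{5}{M} + \frac{4}{16}}{7} = \frac{- \frac{5}{M} + 4 \cdot \frac{1}{16}}{7} = \frac{- \frac{5}{M} + \frac{1}{4}}{7} = \frac{\frac{1}{4} - \frac{5}{M}}{7} = \frac{1}{28} - \frac{5}{7 M}$)
$n = -81$ ($n = -80 - 1 = -81$)
$y{\left(K \right)} = -81$
$y{\left(h{\left(4 \right)} \right)} + N{\left(221,-67 \right)} = -81 + 0 = -81$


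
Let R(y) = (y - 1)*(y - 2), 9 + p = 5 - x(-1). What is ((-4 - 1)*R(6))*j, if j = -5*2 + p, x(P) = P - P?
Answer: 1400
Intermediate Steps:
x(P) = 0
p = -4 (p = -9 + (5 - 1*0) = -9 + (5 + 0) = -9 + 5 = -4)
R(y) = (-1 + y)*(-2 + y)
j = -14 (j = -5*2 - 4 = -10 - 4 = -14)
((-4 - 1)*R(6))*j = ((-4 - 1)*(2 + 6² - 3*6))*(-14) = -5*(2 + 36 - 18)*(-14) = -5*20*(-14) = -100*(-14) = 1400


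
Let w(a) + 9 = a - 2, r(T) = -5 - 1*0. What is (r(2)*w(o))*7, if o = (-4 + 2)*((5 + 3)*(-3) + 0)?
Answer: -1295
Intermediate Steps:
r(T) = -5 (r(T) = -5 + 0 = -5)
o = 48 (o = -2*(8*(-3) + 0) = -2*(-24 + 0) = -2*(-24) = 48)
w(a) = -11 + a (w(a) = -9 + (a - 2) = -9 + (-2 + a) = -11 + a)
(r(2)*w(o))*7 = -5*(-11 + 48)*7 = -5*37*7 = -185*7 = -1295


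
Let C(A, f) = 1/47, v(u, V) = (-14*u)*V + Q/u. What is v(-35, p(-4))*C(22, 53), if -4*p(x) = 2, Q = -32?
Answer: -8543/1645 ≈ -5.1933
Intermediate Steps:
p(x) = -1/2 (p(x) = -1/4*2 = -1/2)
v(u, V) = -32/u - 14*V*u (v(u, V) = (-14*u)*V - 32/u = -14*V*u - 32/u = -32/u - 14*V*u)
C(A, f) = 1/47
v(-35, p(-4))*C(22, 53) = (-32/(-35) - 14*(-1/2)*(-35))*(1/47) = (-32*(-1/35) - 245)*(1/47) = (32/35 - 245)*(1/47) = -8543/35*1/47 = -8543/1645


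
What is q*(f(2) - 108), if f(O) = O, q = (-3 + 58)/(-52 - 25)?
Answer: 530/7 ≈ 75.714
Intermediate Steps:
q = -5/7 (q = 55/(-77) = 55*(-1/77) = -5/7 ≈ -0.71429)
q*(f(2) - 108) = -5*(2 - 108)/7 = -5/7*(-106) = 530/7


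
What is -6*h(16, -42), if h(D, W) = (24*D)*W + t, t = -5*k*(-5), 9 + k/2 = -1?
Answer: 99768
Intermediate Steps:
k = -20 (k = -18 + 2*(-1) = -18 - 2 = -20)
t = -500 (t = -5*(-20)*(-5) = 100*(-5) = -500)
h(D, W) = -500 + 24*D*W (h(D, W) = (24*D)*W - 500 = 24*D*W - 500 = -500 + 24*D*W)
-6*h(16, -42) = -6*(-500 + 24*16*(-42)) = -6*(-500 - 16128) = -6*(-16628) = 99768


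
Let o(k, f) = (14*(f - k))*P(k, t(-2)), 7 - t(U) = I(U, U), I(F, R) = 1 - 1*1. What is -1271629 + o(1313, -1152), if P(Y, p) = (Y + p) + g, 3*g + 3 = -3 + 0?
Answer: -46755809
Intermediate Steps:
I(F, R) = 0 (I(F, R) = 1 - 1 = 0)
g = -2 (g = -1 + (-3 + 0)/3 = -1 + (⅓)*(-3) = -1 - 1 = -2)
t(U) = 7 (t(U) = 7 - 1*0 = 7 + 0 = 7)
P(Y, p) = -2 + Y + p (P(Y, p) = (Y + p) - 2 = -2 + Y + p)
o(k, f) = (5 + k)*(-14*k + 14*f) (o(k, f) = (14*(f - k))*(-2 + k + 7) = (-14*k + 14*f)*(5 + k) = (5 + k)*(-14*k + 14*f))
-1271629 + o(1313, -1152) = -1271629 + 14*(5 + 1313)*(-1152 - 1*1313) = -1271629 + 14*1318*(-1152 - 1313) = -1271629 + 14*1318*(-2465) = -1271629 - 45484180 = -46755809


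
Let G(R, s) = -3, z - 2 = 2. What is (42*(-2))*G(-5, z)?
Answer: 252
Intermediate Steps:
z = 4 (z = 2 + 2 = 4)
(42*(-2))*G(-5, z) = (42*(-2))*(-3) = -84*(-3) = 252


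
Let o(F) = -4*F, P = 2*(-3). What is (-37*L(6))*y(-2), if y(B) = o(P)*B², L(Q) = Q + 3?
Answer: -31968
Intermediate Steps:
L(Q) = 3 + Q
P = -6
y(B) = 24*B² (y(B) = (-4*(-6))*B² = 24*B²)
(-37*L(6))*y(-2) = (-37*(3 + 6))*(24*(-2)²) = (-37*9)*(24*4) = -333*96 = -31968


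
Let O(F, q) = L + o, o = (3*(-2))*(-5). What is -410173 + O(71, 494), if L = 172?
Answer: -409971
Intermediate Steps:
o = 30 (o = -6*(-5) = 30)
O(F, q) = 202 (O(F, q) = 172 + 30 = 202)
-410173 + O(71, 494) = -410173 + 202 = -409971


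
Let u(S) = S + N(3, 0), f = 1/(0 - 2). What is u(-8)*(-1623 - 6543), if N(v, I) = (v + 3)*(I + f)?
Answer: 89826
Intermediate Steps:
f = -1/2 (f = 1/(-2) = -1/2 ≈ -0.50000)
N(v, I) = (3 + v)*(-1/2 + I) (N(v, I) = (v + 3)*(I - 1/2) = (3 + v)*(-1/2 + I))
u(S) = -3 + S (u(S) = S + (-3/2 + 3*0 - 1/2*3 + 0*3) = S + (-3/2 + 0 - 3/2 + 0) = S - 3 = -3 + S)
u(-8)*(-1623 - 6543) = (-3 - 8)*(-1623 - 6543) = -11*(-8166) = 89826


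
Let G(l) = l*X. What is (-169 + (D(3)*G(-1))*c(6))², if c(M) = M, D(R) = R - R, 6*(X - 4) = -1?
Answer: 28561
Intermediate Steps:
X = 23/6 (X = 4 + (⅙)*(-1) = 4 - ⅙ = 23/6 ≈ 3.8333)
D(R) = 0
G(l) = 23*l/6 (G(l) = l*(23/6) = 23*l/6)
(-169 + (D(3)*G(-1))*c(6))² = (-169 + (0*((23/6)*(-1)))*6)² = (-169 + (0*(-23/6))*6)² = (-169 + 0*6)² = (-169 + 0)² = (-169)² = 28561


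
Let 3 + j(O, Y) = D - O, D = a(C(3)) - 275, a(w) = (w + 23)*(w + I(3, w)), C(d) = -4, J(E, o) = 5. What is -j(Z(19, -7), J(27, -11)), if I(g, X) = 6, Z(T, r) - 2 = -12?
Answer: 230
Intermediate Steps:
Z(T, r) = -10 (Z(T, r) = 2 - 12 = -10)
a(w) = (6 + w)*(23 + w) (a(w) = (w + 23)*(w + 6) = (23 + w)*(6 + w) = (6 + w)*(23 + w))
D = -237 (D = (138 + (-4)² + 29*(-4)) - 275 = (138 + 16 - 116) - 275 = 38 - 275 = -237)
j(O, Y) = -240 - O (j(O, Y) = -3 + (-237 - O) = -240 - O)
-j(Z(19, -7), J(27, -11)) = -(-240 - 1*(-10)) = -(-240 + 10) = -1*(-230) = 230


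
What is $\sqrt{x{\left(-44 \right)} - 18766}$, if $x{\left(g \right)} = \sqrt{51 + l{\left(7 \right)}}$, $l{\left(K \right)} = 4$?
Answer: $\sqrt{-18766 + \sqrt{55}} \approx 136.96 i$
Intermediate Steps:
$x{\left(g \right)} = \sqrt{55}$ ($x{\left(g \right)} = \sqrt{51 + 4} = \sqrt{55}$)
$\sqrt{x{\left(-44 \right)} - 18766} = \sqrt{\sqrt{55} - 18766} = \sqrt{-18766 + \sqrt{55}}$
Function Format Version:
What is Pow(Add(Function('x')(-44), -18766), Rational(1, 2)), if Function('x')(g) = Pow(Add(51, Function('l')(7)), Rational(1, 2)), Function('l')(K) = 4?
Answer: Pow(Add(-18766, Pow(55, Rational(1, 2))), Rational(1, 2)) ≈ Mul(136.96, I)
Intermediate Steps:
Function('x')(g) = Pow(55, Rational(1, 2)) (Function('x')(g) = Pow(Add(51, 4), Rational(1, 2)) = Pow(55, Rational(1, 2)))
Pow(Add(Function('x')(-44), -18766), Rational(1, 2)) = Pow(Add(Pow(55, Rational(1, 2)), -18766), Rational(1, 2)) = Pow(Add(-18766, Pow(55, Rational(1, 2))), Rational(1, 2))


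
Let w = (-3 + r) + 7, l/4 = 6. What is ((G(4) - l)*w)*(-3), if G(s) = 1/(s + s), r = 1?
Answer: 2865/8 ≈ 358.13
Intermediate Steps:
l = 24 (l = 4*6 = 24)
w = 5 (w = (-3 + 1) + 7 = -2 + 7 = 5)
G(s) = 1/(2*s)
((G(4) - l)*w)*(-3) = (((½)/4 - 1*24)*5)*(-3) = (((½)*(¼) - 24)*5)*(-3) = ((⅛ - 24)*5)*(-3) = -191/8*5*(-3) = -955/8*(-3) = 2865/8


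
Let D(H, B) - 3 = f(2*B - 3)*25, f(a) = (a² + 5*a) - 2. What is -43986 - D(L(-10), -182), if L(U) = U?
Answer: -3365289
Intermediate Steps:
f(a) = -2 + a² + 5*a
D(H, B) = -422 + 25*(-3 + 2*B)² + 250*B (D(H, B) = 3 + (-2 + (2*B - 3)² + 5*(2*B - 3))*25 = 3 + (-2 + (-3 + 2*B)² + 5*(-3 + 2*B))*25 = 3 + (-2 + (-3 + 2*B)² + (-15 + 10*B))*25 = 3 + (-17 + (-3 + 2*B)² + 10*B)*25 = 3 + (-425 + 25*(-3 + 2*B)² + 250*B) = -422 + 25*(-3 + 2*B)² + 250*B)
-43986 - D(L(-10), -182) = -43986 - (-197 - 50*(-182) + 100*(-182)²) = -43986 - (-197 + 9100 + 100*33124) = -43986 - (-197 + 9100 + 3312400) = -43986 - 1*3321303 = -43986 - 3321303 = -3365289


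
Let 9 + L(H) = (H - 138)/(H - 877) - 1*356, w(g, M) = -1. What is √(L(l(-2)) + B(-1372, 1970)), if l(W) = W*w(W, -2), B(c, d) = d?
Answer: √49157885/175 ≈ 40.064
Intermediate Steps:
l(W) = -W (l(W) = W*(-1) = -W)
L(H) = -365 + (-138 + H)/(-877 + H) (L(H) = -9 + ((H - 138)/(H - 877) - 1*356) = -9 + ((-138 + H)/(-877 + H) - 356) = -9 + (-356 + (-138 + H)/(-877 + H)) = -365 + (-138 + H)/(-877 + H))
√(L(l(-2)) + B(-1372, 1970)) = √((319967 - (-364)*(-2))/(-877 - 1*(-2)) + 1970) = √((319967 - 364*2)/(-877 + 2) + 1970) = √((319967 - 728)/(-875) + 1970) = √(-1/875*319239 + 1970) = √(-319239/875 + 1970) = √(1404511/875) = √49157885/175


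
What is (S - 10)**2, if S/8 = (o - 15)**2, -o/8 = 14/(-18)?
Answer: 2412577924/6561 ≈ 3.6772e+5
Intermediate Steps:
o = 56/9 (o = -112/(-18) = -112*(-1)/18 = -8*(-7/9) = 56/9 ≈ 6.2222)
S = 49928/81 (S = 8*(56/9 - 15)**2 = 8*(-79/9)**2 = 8*(6241/81) = 49928/81 ≈ 616.39)
(S - 10)**2 = (49928/81 - 10)**2 = (49118/81)**2 = 2412577924/6561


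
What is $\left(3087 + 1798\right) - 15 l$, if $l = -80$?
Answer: $6085$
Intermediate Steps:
$\left(3087 + 1798\right) - 15 l = \left(3087 + 1798\right) - -1200 = 4885 + 1200 = 6085$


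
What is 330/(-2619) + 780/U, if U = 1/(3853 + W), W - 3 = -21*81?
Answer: 1467425590/873 ≈ 1.6809e+6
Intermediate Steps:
W = -1698 (W = 3 - 21*81 = 3 - 1701 = -1698)
U = 1/2155 (U = 1/(3853 - 1698) = 1/2155 ≈ 0.00046404)
330/(-2619) + 780/U = 330/(-2619) + 780/(1/2155) = 330*(-1/2619) + 780*2155 = -110/873 + 1680900 = 1467425590/873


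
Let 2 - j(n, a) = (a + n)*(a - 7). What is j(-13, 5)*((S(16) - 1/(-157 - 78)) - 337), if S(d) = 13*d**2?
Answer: -9840404/235 ≈ -41874.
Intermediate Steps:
j(n, a) = 2 - (-7 + a)*(a + n) (j(n, a) = 2 - (a + n)*(a - 7) = 2 - (a + n)*(-7 + a) = 2 - (-7 + a)*(a + n))
j(-13, 5)*((S(16) - 1/(-157 - 78)) - 337) = (2 - 1*5**2 + 7*5 + 7*(-13) - 1*5*(-13))*((13*16**2 - 1/(-157 - 78)) - 337) = (2 - 1*25 + 35 - 91 + 65)*((13*256 - 1/(-235)) - 337) = (2 - 25 + 35 - 91 + 65)*((3328 - 1*(-1/235)) - 337) = -14*((3328 + 1/235) - 337) = -14*(782081/235 - 337) = -14*702886/235 = -9840404/235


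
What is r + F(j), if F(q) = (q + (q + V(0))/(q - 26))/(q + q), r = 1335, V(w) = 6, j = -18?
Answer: 176285/132 ≈ 1335.5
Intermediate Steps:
F(q) = (q + (6 + q)/(-26 + q))/(2*q) (F(q) = (q + (q + 6)/(q - 26))/(q + q) = (q + (6 + q)/(-26 + q))/((2*q)) = (q + (6 + q)/(-26 + q))*(1/(2*q)) = (q + (6 + q)/(-26 + q))/(2*q))
r + F(j) = 1335 + (½)*(6 + (-18)² - 25*(-18))/(-18*(-26 - 18)) = 1335 + (½)*(-1/18)*(6 + 324 + 450)/(-44) = 1335 + (½)*(-1/18)*(-1/44)*780 = 1335 + 65/132 = 176285/132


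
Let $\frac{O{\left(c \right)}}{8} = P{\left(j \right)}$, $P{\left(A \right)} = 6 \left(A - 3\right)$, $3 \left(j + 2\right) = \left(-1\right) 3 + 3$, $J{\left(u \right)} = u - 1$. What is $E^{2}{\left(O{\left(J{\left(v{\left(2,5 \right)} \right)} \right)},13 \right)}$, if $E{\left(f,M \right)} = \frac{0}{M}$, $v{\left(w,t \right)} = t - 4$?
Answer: $0$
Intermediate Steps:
$v{\left(w,t \right)} = -4 + t$ ($v{\left(w,t \right)} = t - 4 = -4 + t$)
$J{\left(u \right)} = -1 + u$
$j = -2$ ($j = -2 + \frac{\left(-1\right) 3 + 3}{3} = -2 + \frac{-3 + 3}{3} = -2 + \frac{1}{3} \cdot 0 = -2 + 0 = -2$)
$P{\left(A \right)} = -18 + 6 A$ ($P{\left(A \right)} = 6 \left(-3 + A\right) = -18 + 6 A$)
$O{\left(c \right)} = -240$ ($O{\left(c \right)} = 8 \left(-18 + 6 \left(-2\right)\right) = 8 \left(-18 - 12\right) = 8 \left(-30\right) = -240$)
$E{\left(f,M \right)} = 0$
$E^{2}{\left(O{\left(J{\left(v{\left(2,5 \right)} \right)} \right)},13 \right)} = 0^{2} = 0$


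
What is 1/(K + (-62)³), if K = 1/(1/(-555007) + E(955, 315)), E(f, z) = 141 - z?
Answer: -96571219/23015626036839 ≈ -4.1959e-6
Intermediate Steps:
K = -555007/96571219 (K = 1/(1/(-555007) + (141 - 1*315)) = 1/(-1/555007 + (141 - 315)) = 1/(-1/555007 - 174) = 1/(-96571219/555007) = -555007/96571219 ≈ -0.0057471)
1/(K + (-62)³) = 1/(-555007/96571219 + (-62)³) = 1/(-555007/96571219 - 238328) = 1/(-23015626036839/96571219) = -96571219/23015626036839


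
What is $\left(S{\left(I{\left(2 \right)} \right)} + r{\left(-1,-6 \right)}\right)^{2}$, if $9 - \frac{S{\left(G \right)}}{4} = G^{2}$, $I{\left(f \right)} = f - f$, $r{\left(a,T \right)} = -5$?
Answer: $961$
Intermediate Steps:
$I{\left(f \right)} = 0$
$S{\left(G \right)} = 36 - 4 G^{2}$
$\left(S{\left(I{\left(2 \right)} \right)} + r{\left(-1,-6 \right)}\right)^{2} = \left(\left(36 - 4 \cdot 0^{2}\right) - 5\right)^{2} = \left(\left(36 - 0\right) - 5\right)^{2} = \left(\left(36 + 0\right) - 5\right)^{2} = \left(36 - 5\right)^{2} = 31^{2} = 961$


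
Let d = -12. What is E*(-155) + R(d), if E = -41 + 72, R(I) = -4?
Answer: -4809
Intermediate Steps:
E = 31
E*(-155) + R(d) = 31*(-155) - 4 = -4805 - 4 = -4809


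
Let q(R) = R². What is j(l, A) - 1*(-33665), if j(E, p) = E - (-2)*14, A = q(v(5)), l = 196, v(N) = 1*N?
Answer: 33889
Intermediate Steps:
v(N) = N
A = 25 (A = 5² = 25)
j(E, p) = 28 + E (j(E, p) = E - 1*(-28) = E + 28 = 28 + E)
j(l, A) - 1*(-33665) = (28 + 196) - 1*(-33665) = 224 + 33665 = 33889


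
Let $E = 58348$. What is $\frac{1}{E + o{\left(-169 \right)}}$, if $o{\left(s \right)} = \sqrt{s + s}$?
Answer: $\frac{29174}{1702244721} - \frac{13 i \sqrt{2}}{3404489442} \approx 1.7139 \cdot 10^{-5} - 5.4002 \cdot 10^{-9} i$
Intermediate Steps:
$o{\left(s \right)} = \sqrt{2} \sqrt{s}$ ($o{\left(s \right)} = \sqrt{2 s} = \sqrt{2} \sqrt{s}$)
$\frac{1}{E + o{\left(-169 \right)}} = \frac{1}{58348 + \sqrt{2} \sqrt{-169}} = \frac{1}{58348 + \sqrt{2} \cdot 13 i} = \frac{1}{58348 + 13 i \sqrt{2}}$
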